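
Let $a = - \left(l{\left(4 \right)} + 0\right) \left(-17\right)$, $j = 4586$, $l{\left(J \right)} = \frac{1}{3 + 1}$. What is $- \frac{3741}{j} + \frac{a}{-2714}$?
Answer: $- \frac{20345129}{24892808} \approx -0.81731$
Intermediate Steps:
$l{\left(J \right)} = \frac{1}{4}$
$a = \frac{17}{4}$ ($a = - \left(\frac{1}{4} + 0\right) \left(-17\right) = - \frac{-17}{4} = \left(-1\right) \left(- \frac{17}{4}\right) = \frac{17}{4} \approx 4.25$)
$- \frac{3741}{j} + \frac{a}{-2714} = - \frac{3741}{4586} + \frac{17}{4 \left(-2714\right)} = \left(-3741\right) \frac{1}{4586} + \frac{17}{4} \left(- \frac{1}{2714}\right) = - \frac{3741}{4586} - \frac{17}{10856} = - \frac{20345129}{24892808}$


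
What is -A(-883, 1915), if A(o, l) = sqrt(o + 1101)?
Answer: -sqrt(218) ≈ -14.765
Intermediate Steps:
A(o, l) = sqrt(1101 + o)
-A(-883, 1915) = -sqrt(1101 - 883) = -sqrt(218)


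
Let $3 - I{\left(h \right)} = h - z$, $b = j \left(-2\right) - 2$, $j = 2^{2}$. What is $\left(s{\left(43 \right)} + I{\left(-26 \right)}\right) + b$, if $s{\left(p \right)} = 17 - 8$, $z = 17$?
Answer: $45$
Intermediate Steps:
$j = 4$
$b = -10$ ($b = 4 \left(-2\right) - 2 = -8 - 2 = -10$)
$s{\left(p \right)} = 9$
$I{\left(h \right)} = 20 - h$ ($I{\left(h \right)} = 3 - \left(h - 17\right) = 3 - \left(-17 + h\right) = 20 - h$)
$\left(s{\left(43 \right)} + I{\left(-26 \right)}\right) + b = \left(9 + \left(20 - -26\right)\right) - 10 = \left(9 + \left(20 + 26\right)\right) - 10 = \left(9 + 46\right) - 10 = 55 - 10 = 45$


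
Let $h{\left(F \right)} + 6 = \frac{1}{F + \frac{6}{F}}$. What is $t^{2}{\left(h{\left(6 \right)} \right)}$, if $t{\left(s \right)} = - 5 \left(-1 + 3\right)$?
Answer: $100$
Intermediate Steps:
$h{\left(F \right)} = -6 + \frac{1}{F + \frac{6}{F}}$
$t{\left(s \right)} = -10$ ($t{\left(s \right)} = \left(-5\right) 2 = -10$)
$t^{2}{\left(h{\left(6 \right)} \right)} = \left(-10\right)^{2} = 100$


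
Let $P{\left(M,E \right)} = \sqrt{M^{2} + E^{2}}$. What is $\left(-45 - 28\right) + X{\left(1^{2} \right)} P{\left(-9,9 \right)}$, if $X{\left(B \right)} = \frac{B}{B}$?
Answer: $-73 + 9 \sqrt{2} \approx -60.272$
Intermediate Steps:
$P{\left(M,E \right)} = \sqrt{E^{2} + M^{2}}$
$X{\left(B \right)} = 1$
$\left(-45 - 28\right) + X{\left(1^{2} \right)} P{\left(-9,9 \right)} = \left(-45 - 28\right) + 1 \sqrt{9^{2} + \left(-9\right)^{2}} = \left(-45 - 28\right) + 1 \sqrt{81 + 81} = -73 + 1 \sqrt{162} = -73 + 1 \cdot 9 \sqrt{2} = -73 + 9 \sqrt{2}$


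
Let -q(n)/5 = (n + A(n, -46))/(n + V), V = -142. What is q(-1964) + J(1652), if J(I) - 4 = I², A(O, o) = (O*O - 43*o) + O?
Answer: 2883389089/1053 ≈ 2.7383e+6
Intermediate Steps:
A(O, o) = O + O² - 43*o (A(O, o) = (O² - 43*o) + O = O + O² - 43*o)
q(n) = -5*(1978 + n² + 2*n)/(-142 + n) (q(n) = -5*(n + (n + n² - 43*(-46)))/(n - 142) = -5*(n + (n + n² + 1978))/(-142 + n) = -5*(n + (1978 + n + n²))/(-142 + n) = -5*(1978 + n² + 2*n)/(-142 + n))
J(I) = 4 + I²
q(-1964) + J(1652) = 5*(-1978 - 1*(-1964)² - 2*(-1964))/(-142 - 1964) + (4 + 1652²) = 5*(-1978 - 1*3857296 + 3928)/(-2106) + (4 + 2729104) = 5*(-1/2106)*(-1978 - 3857296 + 3928) + 2729108 = 5*(-1/2106)*(-3855346) + 2729108 = 9638365/1053 + 2729108 = 2883389089/1053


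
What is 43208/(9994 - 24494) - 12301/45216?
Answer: -533014357/163908000 ≈ -3.2519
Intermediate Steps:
43208/(9994 - 24494) - 12301/45216 = 43208/(-14500) - 12301*1/45216 = 43208*(-1/14500) - 12301/45216 = -10802/3625 - 12301/45216 = -533014357/163908000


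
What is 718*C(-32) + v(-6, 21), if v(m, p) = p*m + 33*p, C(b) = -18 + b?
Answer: -35333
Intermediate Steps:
v(m, p) = 33*p + m*p (v(m, p) = m*p + 33*p = 33*p + m*p)
718*C(-32) + v(-6, 21) = 718*(-18 - 32) + 21*(33 - 6) = 718*(-50) + 21*27 = -35900 + 567 = -35333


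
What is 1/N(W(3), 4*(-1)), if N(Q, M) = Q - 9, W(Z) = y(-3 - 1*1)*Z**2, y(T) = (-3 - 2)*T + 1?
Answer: 1/180 ≈ 0.0055556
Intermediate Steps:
y(T) = 1 - 5*T (y(T) = -5*T + 1 = 1 - 5*T)
W(Z) = 21*Z**2 (W(Z) = (1 - 5*(-3 - 1*1))*Z**2 = (1 - 5*(-3 - 1))*Z**2 = (1 - 5*(-4))*Z**2 = (1 + 20)*Z**2 = 21*Z**2)
N(Q, M) = -9 + Q
1/N(W(3), 4*(-1)) = 1/(-9 + 21*3**2) = 1/(-9 + 21*9) = 1/(-9 + 189) = 1/180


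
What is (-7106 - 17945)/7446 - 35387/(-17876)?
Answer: -92160037/66552348 ≈ -1.3848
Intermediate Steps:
(-7106 - 17945)/7446 - 35387/(-17876) = -25051*1/7446 - 35387*(-1/17876) = -25051/7446 + 35387/17876 = -92160037/66552348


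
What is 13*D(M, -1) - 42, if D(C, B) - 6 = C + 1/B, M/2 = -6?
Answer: -133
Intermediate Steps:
M = -12 (M = 2*(-6) = -12)
D(C, B) = 6 + C + 1/B (D(C, B) = 6 + (C + 1/B) = 6 + C + 1/B)
13*D(M, -1) - 42 = 13*(6 - 12 + 1/(-1)) - 42 = 13*(6 - 12 - 1) - 42 = 13*(-7) - 42 = -91 - 42 = -133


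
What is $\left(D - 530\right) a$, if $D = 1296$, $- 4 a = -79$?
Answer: $\frac{30257}{2} \approx 15129.0$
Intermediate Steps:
$a = \frac{79}{4}$ ($a = \left(- \frac{1}{4}\right) \left(-79\right) = \frac{79}{4} \approx 19.75$)
$\left(D - 530\right) a = \left(1296 - 530\right) \frac{79}{4} = 766 \cdot \frac{79}{4} = \frac{30257}{2}$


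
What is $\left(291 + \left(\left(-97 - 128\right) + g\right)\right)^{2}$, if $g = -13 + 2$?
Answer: $3025$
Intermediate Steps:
$g = -11$
$\left(291 + \left(\left(-97 - 128\right) + g\right)\right)^{2} = \left(291 - 236\right)^{2} = 55^{2} = 3025$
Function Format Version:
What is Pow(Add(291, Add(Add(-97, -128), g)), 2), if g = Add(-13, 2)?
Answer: 3025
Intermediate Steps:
g = -11
Pow(Add(291, Add(Add(-97, -128), g)), 2) = Pow(Add(291, Add(Add(-97, -128), -11)), 2) = Pow(Add(291, Add(-225, -11)), 2) = Pow(Add(291, -236), 2) = Pow(55, 2) = 3025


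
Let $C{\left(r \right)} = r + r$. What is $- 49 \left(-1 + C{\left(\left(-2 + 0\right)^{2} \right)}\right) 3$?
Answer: $-1029$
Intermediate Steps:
$C{\left(r \right)} = 2 r$
$- 49 \left(-1 + C{\left(\left(-2 + 0\right)^{2} \right)}\right) 3 = - 49 \left(-1 + 2 \left(-2 + 0\right)^{2}\right) 3 = - 49 \left(-1 + 2 \left(-2\right)^{2}\right) 3 = - 49 \left(-1 + 2 \cdot 4\right) 3 = - 49 \left(-1 + 8\right) 3 = - 49 \cdot 7 \cdot 3 = \left(-49\right) 21 = -1029$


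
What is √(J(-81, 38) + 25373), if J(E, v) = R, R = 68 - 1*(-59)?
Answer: 10*√255 ≈ 159.69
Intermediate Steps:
R = 127 (R = 68 + 59 = 127)
J(E, v) = 127
√(J(-81, 38) + 25373) = √(127 + 25373) = √25500 = 10*√255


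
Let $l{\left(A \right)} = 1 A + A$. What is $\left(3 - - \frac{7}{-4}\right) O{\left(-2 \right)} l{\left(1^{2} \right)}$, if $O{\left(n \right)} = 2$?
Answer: $5$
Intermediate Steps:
$l{\left(A \right)} = 2 A$ ($l{\left(A \right)} = A + A = 2 A$)
$\left(3 - - \frac{7}{-4}\right) O{\left(-2 \right)} l{\left(1^{2} \right)} = \left(3 - - \frac{7}{-4}\right) 2 \cdot 2 \cdot 1^{2} = \left(3 - \left(-7\right) \left(- \frac{1}{4}\right)\right) 2 \cdot 2 \cdot 1 = \left(3 - \frac{7}{4}\right) 2 \cdot 2 = \frac{5}{4} \cdot 2 \cdot 2 = \frac{5}{2} \cdot 2 = 5$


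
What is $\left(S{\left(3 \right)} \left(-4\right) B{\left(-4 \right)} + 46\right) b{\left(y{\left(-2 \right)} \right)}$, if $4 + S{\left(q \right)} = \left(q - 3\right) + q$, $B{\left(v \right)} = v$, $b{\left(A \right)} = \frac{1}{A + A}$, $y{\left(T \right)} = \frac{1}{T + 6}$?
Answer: $60$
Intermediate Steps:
$y{\left(T \right)} = \frac{1}{6 + T}$
$b{\left(A \right)} = \frac{1}{2 A}$
$S{\left(q \right)} = -7 + 2 q$ ($S{\left(q \right)} = -4 + \left(\left(q - 3\right) + q\right) = -4 + \left(\left(-3 + q\right) + q\right) = -4 + \left(-3 + 2 q\right) = -7 + 2 q$)
$\left(S{\left(3 \right)} \left(-4\right) B{\left(-4 \right)} + 46\right) b{\left(y{\left(-2 \right)} \right)} = \left(\left(-7 + 2 \cdot 3\right) \left(-4\right) \left(-4\right) + 46\right) \frac{1}{2 \frac{1}{6 - 2}} = \left(\left(-7 + 6\right) \left(-4\right) \left(-4\right) + 46\right) \frac{1}{2 \cdot \frac{1}{4}} = \left(\left(-1\right) \left(-4\right) \left(-4\right) + 46\right) \frac{\frac{1}{\frac{1}{4}}}{2} = \left(4 \left(-4\right) + 46\right) \frac{1}{2} \cdot 4 = \left(-16 + 46\right) 2 = 30 \cdot 2 = 60$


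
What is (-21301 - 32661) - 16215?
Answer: -70177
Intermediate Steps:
(-21301 - 32661) - 16215 = -53962 - 16215 = -70177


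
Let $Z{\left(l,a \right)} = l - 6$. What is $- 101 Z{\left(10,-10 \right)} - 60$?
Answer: $-464$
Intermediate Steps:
$Z{\left(l,a \right)} = -6 + l$
$- 101 Z{\left(10,-10 \right)} - 60 = - 101 \left(-6 + 10\right) - 60 = \left(-101\right) 4 - 60 = -404 - 60 = -464$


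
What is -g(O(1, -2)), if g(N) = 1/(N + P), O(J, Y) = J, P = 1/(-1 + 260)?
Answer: -259/260 ≈ -0.99615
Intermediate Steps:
P = 1/259 ≈ 0.0038610
g(N) = 1/(1/259 + N) (g(N) = 1/(N + 1/259) = 1/(1/259 + N))
-g(O(1, -2)) = -259/(1 + 259*1) = -259/(1 + 259) = -259/260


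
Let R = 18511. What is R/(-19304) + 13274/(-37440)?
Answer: -59330821/45171360 ≈ -1.3135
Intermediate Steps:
R/(-19304) + 13274/(-37440) = 18511/(-19304) + 13274/(-37440) = 18511*(-1/19304) + 13274*(-1/37440) = -18511/19304 - 6637/18720 = -59330821/45171360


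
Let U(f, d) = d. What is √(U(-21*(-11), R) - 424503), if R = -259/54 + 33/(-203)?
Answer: I*√5667909706410/3654 ≈ 651.54*I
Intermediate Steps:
R = -54359/10962 (R = -259*1/54 + 33*(-1/203) = -259/54 - 33/203 = -54359/10962 ≈ -4.9589)
√(U(-21*(-11), R) - 424503) = √(-54359/10962 - 424503) = √(-4653456245/10962) = I*√5667909706410/3654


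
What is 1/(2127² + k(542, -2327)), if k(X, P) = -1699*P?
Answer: 1/8477702 ≈ 1.1796e-7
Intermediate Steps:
1/(2127² + k(542, -2327)) = 1/(2127² - 1699*(-2327)) = 1/(4524129 + 3953573) = 1/8477702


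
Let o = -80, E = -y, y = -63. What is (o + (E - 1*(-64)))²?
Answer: 2209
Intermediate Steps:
E = 63 (E = -1*(-63) = 63)
(o + (E - 1*(-64)))² = (-80 + (63 - 1*(-64)))² = (-80 + (63 + 64))² = (-80 + 127)² = 47² = 2209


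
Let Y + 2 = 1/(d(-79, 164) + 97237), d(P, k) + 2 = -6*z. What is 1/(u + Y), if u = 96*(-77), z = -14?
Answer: -97319/719576685 ≈ -0.00013524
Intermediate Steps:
d(P, k) = 82 (d(P, k) = -2 - 6*(-14) = -2 + 84 = 82)
Y = -194637/97319 (Y = -2 + 1/(82 + 97237) = -2 + 1/97319 = -194637/97319 ≈ -2.0000)
u = -7392
1/(u + Y) = 1/(-7392 - 194637/97319) = 1/(-719576685/97319) = -97319/719576685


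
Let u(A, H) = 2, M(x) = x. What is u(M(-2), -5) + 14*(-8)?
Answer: -110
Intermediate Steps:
u(M(-2), -5) + 14*(-8) = 2 + 14*(-8) = 2 - 112 = -110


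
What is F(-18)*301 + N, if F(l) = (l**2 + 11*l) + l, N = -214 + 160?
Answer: 32454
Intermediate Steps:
N = -54
F(l) = l**2 + 12*l
F(-18)*301 + N = -18*(12 - 18)*301 - 54 = -18*(-6)*301 - 54 = 108*301 - 54 = 32508 - 54 = 32454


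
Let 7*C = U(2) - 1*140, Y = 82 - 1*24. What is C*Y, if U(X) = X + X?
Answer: -7888/7 ≈ -1126.9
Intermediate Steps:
U(X) = 2*X
Y = 58 (Y = 82 - 24 = 58)
C = -136/7 (C = (2*2 - 1*140)/7 = (4 - 140)/7 = (⅐)*(-136) = -136/7 ≈ -19.429)
C*Y = -136/7*58 = -7888/7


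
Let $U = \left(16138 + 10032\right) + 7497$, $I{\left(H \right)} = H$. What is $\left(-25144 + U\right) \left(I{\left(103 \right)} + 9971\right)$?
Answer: $85860702$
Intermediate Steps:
$U = 33667$ ($U = 26170 + 7497 = 33667$)
$\left(-25144 + U\right) \left(I{\left(103 \right)} + 9971\right) = \left(-25144 + 33667\right) \left(103 + 9971\right) = 8523 \cdot 10074 = 85860702$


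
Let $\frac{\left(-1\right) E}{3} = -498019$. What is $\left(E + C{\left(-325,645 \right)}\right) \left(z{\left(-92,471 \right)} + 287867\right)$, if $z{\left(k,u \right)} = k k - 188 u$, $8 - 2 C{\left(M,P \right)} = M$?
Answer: $\frac{620948483001}{2} \approx 3.1047 \cdot 10^{11}$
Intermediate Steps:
$E = 1494057$ ($E = \left(-3\right) \left(-498019\right) = 1494057$)
$C{\left(M,P \right)} = 4 - \frac{M}{2}$
$z{\left(k,u \right)} = k^{2} - 188 u$
$\left(E + C{\left(-325,645 \right)}\right) \left(z{\left(-92,471 \right)} + 287867\right) = \left(1494057 + \left(4 - - \frac{325}{2}\right)\right) \left(\left(\left(-92\right)^{2} - 88548\right) + 287867\right) = \left(1494057 + \left(4 + \frac{325}{2}\right)\right) \left(\left(8464 - 88548\right) + 287867\right) = \left(1494057 + \frac{333}{2}\right) \left(-80084 + 287867\right) = \frac{2988447}{2} \cdot 207783 = \frac{620948483001}{2}$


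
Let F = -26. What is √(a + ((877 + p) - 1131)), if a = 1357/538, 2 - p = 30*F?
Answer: √153556498/538 ≈ 23.033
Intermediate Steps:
p = 782 (p = 2 - 30*(-26) = 2 - 1*(-780) = 2 + 780 = 782)
a = 1357/538 (a = 1357*(1/538) = 1357/538 ≈ 2.5223)
√(a + ((877 + p) - 1131)) = √(1357/538 + ((877 + 782) - 1131)) = √(1357/538 + (1659 - 1131)) = √(1357/538 + 528) = √(285421/538) = √153556498/538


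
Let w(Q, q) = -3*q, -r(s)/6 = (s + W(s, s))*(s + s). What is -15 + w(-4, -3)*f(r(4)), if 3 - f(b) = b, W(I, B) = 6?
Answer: 4332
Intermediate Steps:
r(s) = -12*s*(6 + s) (r(s) = -6*(s + 6)*(s + s) = -6*(6 + s)*2*s = -12*s*(6 + s))
f(b) = 3 - b
-15 + w(-4, -3)*f(r(4)) = -15 + (-3*(-3))*(3 - (-12)*4*(6 + 4)) = -15 + 9*(3 - (-12)*4*10) = -15 + 9*(3 - 1*(-480)) = -15 + 9*(3 + 480) = -15 + 9*483 = -15 + 4347 = 4332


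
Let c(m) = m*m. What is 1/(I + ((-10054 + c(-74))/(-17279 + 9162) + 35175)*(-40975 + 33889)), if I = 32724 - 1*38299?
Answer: -8117/2023240347833 ≈ -4.0119e-9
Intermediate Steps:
c(m) = m²
I = -5575 (I = 32724 - 38299 = -5575)
1/(I + ((-10054 + c(-74))/(-17279 + 9162) + 35175)*(-40975 + 33889)) = 1/(-5575 + ((-10054 + (-74)²)/(-17279 + 9162) + 35175)*(-40975 + 33889)) = 1/(-5575 + ((-10054 + 5476)/(-8117) + 35175)*(-7086)) = 1/(-5575 + (-4578*(-1/8117) + 35175)*(-7086)) = 1/(-5575 + (4578/8117 + 35175)*(-7086)) = 1/(-5575 + (285520053/8117)*(-7086)) = 1/(-5575 - 2023195095558/8117) = 1/(-2023240347833/8117) = -8117/2023240347833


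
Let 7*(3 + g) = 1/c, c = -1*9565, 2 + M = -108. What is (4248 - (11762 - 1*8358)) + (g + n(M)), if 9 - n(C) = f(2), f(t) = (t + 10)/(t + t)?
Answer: 56710884/66955 ≈ 847.00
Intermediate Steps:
M = -110 (M = -2 - 108 = -110)
f(t) = (10 + t)/(2*t) (f(t) = (10 + t)/((2*t)) = (10 + t)*(1/(2*t)) = (10 + t)/(2*t))
n(C) = 6 (n(C) = 9 - (10 + 2)/(2*2) = 9 - 12/(2*2) = 9 - 1*3 = 9 - 3 = 6)
c = -9565
g = -200866/66955 (g = -3 + (1/7)/(-9565) = -3 + (1/7)*(-1/9565) = -3 - 1/66955 = -200866/66955 ≈ -3.0000)
(4248 - (11762 - 1*8358)) + (g + n(M)) = (4248 - (11762 - 1*8358)) + (-200866/66955 + 6) = (4248 - (11762 - 8358)) + 200864/66955 = (4248 - 1*3404) + 200864/66955 = (4248 - 3404) + 200864/66955 = 844 + 200864/66955 = 56710884/66955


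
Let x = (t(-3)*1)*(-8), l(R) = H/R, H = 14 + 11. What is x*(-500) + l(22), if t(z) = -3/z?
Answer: 88025/22 ≈ 4001.1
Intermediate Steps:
H = 25
l(R) = 25/R
x = -8 (x = (-3/(-3)*1)*(-8) = (-3*(-⅓)*1)*(-8) = (1*1)*(-8) = 1*(-8) = -8)
x*(-500) + l(22) = -8*(-500) + 25/22 = 4000 + 25*(1/22) = 4000 + 25/22 = 88025/22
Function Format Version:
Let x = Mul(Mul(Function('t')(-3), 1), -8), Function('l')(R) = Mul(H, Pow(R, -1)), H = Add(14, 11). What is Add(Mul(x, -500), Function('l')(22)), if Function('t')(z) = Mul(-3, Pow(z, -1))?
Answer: Rational(88025, 22) ≈ 4001.1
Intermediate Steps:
H = 25
Function('l')(R) = Mul(25, Pow(R, -1))
x = -8 (x = Mul(Mul(Mul(-3, Pow(-3, -1)), 1), -8) = Mul(Mul(Mul(-3, Rational(-1, 3)), 1), -8) = Mul(Mul(1, 1), -8) = Mul(1, -8) = -8)
Add(Mul(x, -500), Function('l')(22)) = Add(Mul(-8, -500), Mul(25, Pow(22, -1))) = Add(4000, Mul(25, Rational(1, 22))) = Add(4000, Rational(25, 22)) = Rational(88025, 22)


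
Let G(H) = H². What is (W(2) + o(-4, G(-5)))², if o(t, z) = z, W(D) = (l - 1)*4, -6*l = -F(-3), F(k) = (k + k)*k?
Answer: 1089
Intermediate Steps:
F(k) = 2*k² (F(k) = (2*k)*k = 2*k²)
l = 3 (l = -(-1)*2*(-3)²/6 = -(-1)*2*9/6 = -(-1)*18/6 = -⅙*(-18) = 3)
W(D) = 8 (W(D) = (3 - 1)*4 = 2*4 = 8)
(W(2) + o(-4, G(-5)))² = (8 + (-5)²)² = (8 + 25)² = 33² = 1089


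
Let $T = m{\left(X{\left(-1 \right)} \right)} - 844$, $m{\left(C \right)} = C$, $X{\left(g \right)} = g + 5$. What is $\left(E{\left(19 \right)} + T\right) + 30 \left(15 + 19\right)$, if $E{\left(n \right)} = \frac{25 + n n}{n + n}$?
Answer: $\frac{3613}{19} \approx 190.16$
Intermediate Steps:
$X{\left(g \right)} = 5 + g$
$E{\left(n \right)} = \frac{25 + n^{2}}{2 n}$
$T = -840$ ($T = \left(5 - 1\right) - 844 = 4 - 844 = -840$)
$\left(E{\left(19 \right)} + T\right) + 30 \left(15 + 19\right) = \left(\frac{25 + 19^{2}}{2 \cdot 19} - 840\right) + 30 \left(15 + 19\right) = \left(\frac{1}{2} \cdot \frac{1}{19} \left(25 + 361\right) - 840\right) + 30 \cdot 34 = \left(\frac{1}{2} \cdot \frac{1}{19} \cdot 386 - 840\right) + 1020 = \left(\frac{193}{19} - 840\right) + 1020 = - \frac{15767}{19} + 1020 = \frac{3613}{19}$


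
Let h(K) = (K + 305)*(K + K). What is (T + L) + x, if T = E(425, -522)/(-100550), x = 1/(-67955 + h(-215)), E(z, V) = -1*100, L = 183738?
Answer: 39408715331589/214483205 ≈ 1.8374e+5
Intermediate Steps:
h(K) = 2*K*(305 + K) (h(K) = (305 + K)*(2*K) = 2*K*(305 + K))
E(z, V) = -100
x = -1/106655 (x = 1/(-67955 + 2*(-215)*(305 - 215)) = 1/(-67955 + 2*(-215)*90) = 1/(-67955 - 38700) = 1/(-106655) = -1/106655 ≈ -9.3760e-6)
T = 2/2011 (T = -100/(-100550) = -100*(-1/100550) = 2/2011 ≈ 0.00099453)
(T + L) + x = (2/2011 + 183738) - 1/106655 = 369497120/2011 - 1/106655 = 39408715331589/214483205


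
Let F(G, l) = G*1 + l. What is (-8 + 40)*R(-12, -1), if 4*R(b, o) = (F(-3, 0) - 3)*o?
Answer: 48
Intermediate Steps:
F(G, l) = G + l
R(b, o) = -3*o/2 (R(b, o) = (((-3 + 0) - 3)*o)/4 = ((-3 - 3)*o)/4 = (-6*o)/4 = -3*o/2)
(-8 + 40)*R(-12, -1) = (-8 + 40)*(-3/2*(-1)) = 32*(3/2) = 48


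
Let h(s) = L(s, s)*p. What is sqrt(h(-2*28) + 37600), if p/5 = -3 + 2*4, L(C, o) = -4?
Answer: 50*sqrt(15) ≈ 193.65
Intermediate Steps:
p = 25 (p = 5*(-3 + 2*4) = 5*(-3 + 8) = 5*5 = 25)
h(s) = -100 (h(s) = -4*25 = -100)
sqrt(h(-2*28) + 37600) = sqrt(-100 + 37600) = sqrt(37500) = 50*sqrt(15)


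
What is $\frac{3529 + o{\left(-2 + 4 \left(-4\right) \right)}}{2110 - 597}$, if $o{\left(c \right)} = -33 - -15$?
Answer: $\frac{3511}{1513} \approx 2.3206$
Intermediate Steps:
$o{\left(c \right)} = -18$ ($o{\left(c \right)} = -33 + 15 = -18$)
$\frac{3529 + o{\left(-2 + 4 \left(-4\right) \right)}}{2110 - 597} = \frac{3529 - 18}{2110 - 597} = \frac{3511}{1513}$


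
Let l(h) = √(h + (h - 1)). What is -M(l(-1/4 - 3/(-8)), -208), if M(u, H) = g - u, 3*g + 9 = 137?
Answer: -128/3 + I*√3/2 ≈ -42.667 + 0.86602*I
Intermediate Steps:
l(h) = √(-1 + 2*h) (l(h) = √(h + (-1 + h)) = √(-1 + 2*h))
g = 128/3 (g = -3 + (⅓)*137 = -3 + 137/3 = 128/3 ≈ 42.667)
M(u, H) = 128/3 - u
-M(l(-1/4 - 3/(-8)), -208) = -(128/3 - √(-1 + 2*(-1/4 - 3/(-8)))) = -(128/3 - √(-1 + 2*(-1*¼ - 3*(-⅛)))) = -(128/3 - √(-1 + 2*(-¼ + 3/8))) = -(128/3 - √(-1 + 2*(⅛))) = -(128/3 - √(-1 + ¼)) = -(128/3 - √(-¾)) = -(128/3 - I*√3/2) = -128/3 + I*√3/2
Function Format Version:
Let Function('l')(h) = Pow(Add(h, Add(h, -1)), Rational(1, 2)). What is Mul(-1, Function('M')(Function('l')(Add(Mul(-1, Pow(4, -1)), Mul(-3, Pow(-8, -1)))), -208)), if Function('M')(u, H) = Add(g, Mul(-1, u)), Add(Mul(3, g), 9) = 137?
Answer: Add(Rational(-128, 3), Mul(Rational(1, 2), I, Pow(3, Rational(1, 2)))) ≈ Add(-42.667, Mul(0.86602, I))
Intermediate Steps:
Function('l')(h) = Pow(Add(-1, Mul(2, h)), Rational(1, 2)) (Function('l')(h) = Pow(Add(h, Add(-1, h)), Rational(1, 2)) = Pow(Add(-1, Mul(2, h)), Rational(1, 2)))
g = Rational(128, 3) (g = Add(-3, Mul(Rational(1, 3), 137)) = Add(-3, Rational(137, 3)) = Rational(128, 3) ≈ 42.667)
Function('M')(u, H) = Add(Rational(128, 3), Mul(-1, u))
Mul(-1, Function('M')(Function('l')(Add(Mul(-1, Pow(4, -1)), Mul(-3, Pow(-8, -1)))), -208)) = Mul(-1, Add(Rational(128, 3), Mul(-1, Pow(Add(-1, Mul(2, Add(Mul(-1, Pow(4, -1)), Mul(-3, Pow(-8, -1))))), Rational(1, 2))))) = Mul(-1, Add(Rational(128, 3), Mul(-1, Pow(Add(-1, Mul(2, Add(Mul(-1, Rational(1, 4)), Mul(-3, Rational(-1, 8))))), Rational(1, 2))))) = Mul(-1, Add(Rational(128, 3), Mul(-1, Pow(Add(-1, Mul(2, Add(Rational(-1, 4), Rational(3, 8)))), Rational(1, 2))))) = Mul(-1, Add(Rational(128, 3), Mul(-1, Pow(Add(-1, Mul(2, Rational(1, 8))), Rational(1, 2))))) = Mul(-1, Add(Rational(128, 3), Mul(-1, Pow(Add(-1, Rational(1, 4)), Rational(1, 2))))) = Mul(-1, Add(Rational(128, 3), Mul(-1, Pow(Rational(-3, 4), Rational(1, 2))))) = Mul(-1, Add(Rational(128, 3), Mul(-1, Mul(Rational(1, 2), I, Pow(3, Rational(1, 2)))))) = Mul(-1, Add(Rational(128, 3), Mul(Rational(-1, 2), I, Pow(3, Rational(1, 2))))) = Add(Rational(-128, 3), Mul(Rational(1, 2), I, Pow(3, Rational(1, 2))))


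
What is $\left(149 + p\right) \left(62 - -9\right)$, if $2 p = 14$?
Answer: $11076$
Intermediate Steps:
$p = 7$ ($p = \frac{1}{2} \cdot 14 = 7$)
$\left(149 + p\right) \left(62 - -9\right) = \left(149 + 7\right) \left(62 - -9\right) = 156 \left(62 + 9\right) = 156 \cdot 71 = 11076$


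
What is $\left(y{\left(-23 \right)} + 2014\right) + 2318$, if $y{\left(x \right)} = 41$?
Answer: $4373$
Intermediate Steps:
$\left(y{\left(-23 \right)} + 2014\right) + 2318 = \left(41 + 2014\right) + 2318 = 2055 + 2318 = 4373$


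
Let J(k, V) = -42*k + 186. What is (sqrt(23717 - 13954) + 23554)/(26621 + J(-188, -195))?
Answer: 23554/34703 + sqrt(9763)/34703 ≈ 0.68158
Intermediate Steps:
J(k, V) = 186 - 42*k
(sqrt(23717 - 13954) + 23554)/(26621 + J(-188, -195)) = (sqrt(23717 - 13954) + 23554)/(26621 + (186 - 42*(-188))) = (sqrt(9763) + 23554)/(26621 + (186 + 7896)) = (23554 + sqrt(9763))/(26621 + 8082) = (23554 + sqrt(9763))/34703 = (23554 + sqrt(9763))*(1/34703) = 23554/34703 + sqrt(9763)/34703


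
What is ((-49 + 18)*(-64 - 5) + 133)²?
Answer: 5161984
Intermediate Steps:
((-49 + 18)*(-64 - 5) + 133)² = (-31*(-69) + 133)² = (2139 + 133)² = 2272² = 5161984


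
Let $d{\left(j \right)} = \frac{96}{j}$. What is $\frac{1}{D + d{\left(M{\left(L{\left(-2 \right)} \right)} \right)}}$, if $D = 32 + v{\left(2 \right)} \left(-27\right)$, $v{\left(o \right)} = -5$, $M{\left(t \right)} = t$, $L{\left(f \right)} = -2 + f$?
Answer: $\frac{1}{143} \approx 0.006993$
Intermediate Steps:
$D = 167$ ($D = 32 - -135 = 32 + 135 = 167$)
$\frac{1}{D + d{\left(M{\left(L{\left(-2 \right)} \right)} \right)}} = \frac{1}{167 + \frac{96}{-2 - 2}} = \frac{1}{167 + \frac{96}{-4}} = \frac{1}{167 + 96 \left(- \frac{1}{4}\right)} = \frac{1}{167 - 24} = \frac{1}{143}$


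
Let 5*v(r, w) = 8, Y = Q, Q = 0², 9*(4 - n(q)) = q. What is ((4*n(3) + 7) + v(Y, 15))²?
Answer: 121801/225 ≈ 541.34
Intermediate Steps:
n(q) = 4 - q/9
Q = 0
Y = 0
v(r, w) = 8/5 (v(r, w) = (⅕)*8 = 8/5)
((4*n(3) + 7) + v(Y, 15))² = ((4*(4 - ⅑*3) + 7) + 8/5)² = ((4*(4 - ⅓) + 7) + 8/5)² = ((4*(11/3) + 7) + 8/5)² = ((44/3 + 7) + 8/5)² = (65/3 + 8/5)² = (349/15)² = 121801/225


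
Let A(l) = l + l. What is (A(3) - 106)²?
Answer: 10000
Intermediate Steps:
A(l) = 2*l
(A(3) - 106)² = (2*3 - 106)² = (6 - 106)² = (-100)² = 10000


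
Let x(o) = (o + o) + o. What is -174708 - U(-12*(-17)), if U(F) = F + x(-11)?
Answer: -174879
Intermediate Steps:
x(o) = 3*o (x(o) = 2*o + o = 3*o)
U(F) = -33 + F (U(F) = F + 3*(-11) = F - 33 = -33 + F)
-174708 - U(-12*(-17)) = -174708 - (-33 - 12*(-17)) = -174708 - (-33 + 204) = -174708 - 1*171 = -174708 - 171 = -174879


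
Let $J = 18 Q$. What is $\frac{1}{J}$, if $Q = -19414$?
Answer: $- \frac{1}{349452} \approx -2.8616 \cdot 10^{-6}$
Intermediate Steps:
$J = -349452$ ($J = 18 \left(-19414\right) = -349452$)
$\frac{1}{J} = \frac{1}{-349452} = - \frac{1}{349452}$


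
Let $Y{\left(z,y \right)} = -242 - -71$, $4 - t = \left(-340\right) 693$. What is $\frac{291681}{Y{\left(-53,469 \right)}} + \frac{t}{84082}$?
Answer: $- \frac{1360268341}{798779} \approx -1702.9$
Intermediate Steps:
$t = 235624$ ($t = 4 - \left(-340\right) 693 = 4 - -235620 = 4 + 235620 = 235624$)
$Y{\left(z,y \right)} = -171$ ($Y{\left(z,y \right)} = -242 + 71 = -171$)
$\frac{291681}{Y{\left(-53,469 \right)}} + \frac{t}{84082} = \frac{291681}{-171} + \frac{235624}{84082} = 291681 \left(- \frac{1}{171}\right) + 235624 \cdot \frac{1}{84082} = - \frac{32409}{19} + \frac{117812}{42041} = - \frac{1360268341}{798779}$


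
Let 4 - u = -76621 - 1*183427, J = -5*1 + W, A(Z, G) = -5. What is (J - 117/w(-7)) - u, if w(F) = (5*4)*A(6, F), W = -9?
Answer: -26006483/100 ≈ -2.6006e+5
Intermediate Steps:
w(F) = -100 (w(F) = (5*4)*(-5) = 20*(-5) = -100)
J = -14 (J = -5*1 - 9 = -5 - 9 = -14)
u = 260052 (u = 4 - (-76621 - 1*183427) = 4 - (-76621 - 183427) = 4 - 1*(-260048) = 4 + 260048 = 260052)
(J - 117/w(-7)) - u = (-14 - 117/(-100)) - 1*260052 = (-14 - 1/100*(-117)) - 260052 = (-14 + 117/100) - 260052 = -1283/100 - 260052 = -26006483/100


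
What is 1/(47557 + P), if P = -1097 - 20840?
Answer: 1/25620 ≈ 3.9032e-5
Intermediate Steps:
P = -21937
1/(47557 + P) = 1/(47557 - 21937) = 1/25620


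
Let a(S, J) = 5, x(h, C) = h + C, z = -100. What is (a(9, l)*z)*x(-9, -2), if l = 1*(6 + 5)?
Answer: 5500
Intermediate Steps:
l = 11 (l = 1*11 = 11)
x(h, C) = C + h
(a(9, l)*z)*x(-9, -2) = (5*(-100))*(-2 - 9) = -500*(-11) = 5500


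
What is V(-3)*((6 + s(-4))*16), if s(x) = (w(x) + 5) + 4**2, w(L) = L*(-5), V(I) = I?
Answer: -2256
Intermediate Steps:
w(L) = -5*L
s(x) = 21 - 5*x (s(x) = (-5*x + 5) + 4**2 = (5 - 5*x) + 16 = 21 - 5*x)
V(-3)*((6 + s(-4))*16) = -3*(6 + (21 - 5*(-4)))*16 = -3*(6 + (21 + 20))*16 = -3*(6 + 41)*16 = -141*16 = -3*752 = -2256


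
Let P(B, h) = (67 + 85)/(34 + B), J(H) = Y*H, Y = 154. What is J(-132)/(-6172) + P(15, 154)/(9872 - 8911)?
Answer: 239540834/72658327 ≈ 3.2968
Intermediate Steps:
J(H) = 154*H
P(B, h) = 152/(34 + B)
J(-132)/(-6172) + P(15, 154)/(9872 - 8911) = (154*(-132))/(-6172) + (152/(34 + 15))/(9872 - 8911) = -20328*(-1/6172) + (152/49)/961 = 5082/1543 + (152*(1/49))*(1/961) = 5082/1543 + (152/49)*(1/961) = 5082/1543 + 152/47089 = 239540834/72658327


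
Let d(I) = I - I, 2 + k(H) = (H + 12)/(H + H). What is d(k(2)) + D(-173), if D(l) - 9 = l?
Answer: -164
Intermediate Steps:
D(l) = 9 + l
k(H) = -2 + (12 + H)/(2*H) (k(H) = -2 + (H + 12)/(H + H) = -2 + (12 + H)/((2*H)) = -2 + (12 + H)*(1/(2*H)) = -2 + (12 + H)/(2*H))
d(I) = 0
d(k(2)) + D(-173) = 0 + (9 - 173) = 0 - 164 = -164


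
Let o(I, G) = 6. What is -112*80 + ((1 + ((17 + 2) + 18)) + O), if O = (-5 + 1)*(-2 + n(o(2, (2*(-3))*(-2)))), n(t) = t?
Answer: -8938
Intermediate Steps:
O = -16 (O = (-5 + 1)*(-2 + 6) = -4*4 = -16)
-112*80 + ((1 + ((17 + 2) + 18)) + O) = -112*80 + ((1 + ((17 + 2) + 18)) - 16) = -8960 + ((1 + (19 + 18)) - 16) = -8960 + ((1 + 37) - 16) = -8960 + (38 - 16) = -8960 + 22 = -8938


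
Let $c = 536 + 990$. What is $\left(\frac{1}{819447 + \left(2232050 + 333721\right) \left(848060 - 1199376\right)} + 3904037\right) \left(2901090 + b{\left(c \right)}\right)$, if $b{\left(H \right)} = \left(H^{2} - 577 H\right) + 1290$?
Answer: $\frac{15309955036803892602627568}{901395585189} \approx 1.6985 \cdot 10^{13}$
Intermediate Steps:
$c = 1526$
$b{\left(H \right)} = 1290 + H^{2} - 577 H$
$\left(\frac{1}{819447 + \left(2232050 + 333721\right) \left(848060 - 1199376\right)} + 3904037\right) \left(2901090 + b{\left(c \right)}\right) = \left(\frac{1}{819447 + \left(2232050 + 333721\right) \left(848060 - 1199376\right)} + 3904037\right) \left(2901090 + \left(1290 + 1526^{2} - 880502\right)\right) = \left(\frac{1}{819447 + 2565771 \left(-351316\right)} + 3904037\right) \left(2901090 + \left(1290 + 2328676 - 880502\right)\right) = \left(\frac{1}{819447 - 901396404636} + 3904037\right) \left(2901090 + 1449464\right) = \left(\frac{1}{-901395585189} + 3904037\right) 4350554 = \left(- \frac{1}{901395585189} + 3904037\right) 4350554 = \frac{3519081716214507992}{901395585189} \cdot 4350554 = \frac{15309955036803892602627568}{901395585189}$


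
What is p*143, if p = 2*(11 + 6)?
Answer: 4862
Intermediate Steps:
p = 34 (p = 2*17 = 34)
p*143 = 34*143 = 4862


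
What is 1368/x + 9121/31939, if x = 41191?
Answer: 419395663/1315599349 ≈ 0.31879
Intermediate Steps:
1368/x + 9121/31939 = 1368/41191 + 9121/31939 = 419395663/1315599349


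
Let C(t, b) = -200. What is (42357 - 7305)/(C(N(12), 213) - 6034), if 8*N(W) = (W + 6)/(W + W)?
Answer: -5842/1039 ≈ -5.6227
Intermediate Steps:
N(W) = (6 + W)/(16*W) (N(W) = ((W + 6)/(W + W))/8 = ((6 + W)/((2*W)))/8 = ((6 + W)*(1/(2*W)))/8 = ((6 + W)/(2*W))/8 = (6 + W)/(16*W))
(42357 - 7305)/(C(N(12), 213) - 6034) = (42357 - 7305)/(-200 - 6034) = 35052/(-6234) = 35052*(-1/6234) = -5842/1039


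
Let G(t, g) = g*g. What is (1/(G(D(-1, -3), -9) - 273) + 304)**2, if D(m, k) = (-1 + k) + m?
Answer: 3406706689/36864 ≈ 92413.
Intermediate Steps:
D(m, k) = -1 + k + m
G(t, g) = g**2
(1/(G(D(-1, -3), -9) - 273) + 304)**2 = (1/((-9)**2 - 273) + 304)**2 = (1/(81 - 273) + 304)**2 = (1/(-192) + 304)**2 = (-1/192 + 304)**2 = (58367/192)**2 = 3406706689/36864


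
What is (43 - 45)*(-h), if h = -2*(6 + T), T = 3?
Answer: -36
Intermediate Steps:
h = -18 (h = -2*(6 + 3) = -2*9 = -18)
(43 - 45)*(-h) = (43 - 45)*(-1*(-18)) = -2*18 = -36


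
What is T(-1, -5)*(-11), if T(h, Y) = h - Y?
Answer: -44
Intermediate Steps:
T(-1, -5)*(-11) = (-1 - 1*(-5))*(-11) = (-1 + 5)*(-11) = 4*(-11) = -44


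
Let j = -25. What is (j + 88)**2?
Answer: 3969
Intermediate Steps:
(j + 88)**2 = (-25 + 88)**2 = 63**2 = 3969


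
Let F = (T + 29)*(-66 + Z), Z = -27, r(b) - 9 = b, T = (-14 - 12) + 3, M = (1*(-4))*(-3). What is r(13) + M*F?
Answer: -6674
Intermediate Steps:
M = 12 (M = -4*(-3) = 12)
T = -23 (T = -26 + 3 = -23)
r(b) = 9 + b
F = -558 (F = (-23 + 29)*(-66 - 27) = 6*(-93) = -558)
r(13) + M*F = (9 + 13) + 12*(-558) = 22 - 6696 = -6674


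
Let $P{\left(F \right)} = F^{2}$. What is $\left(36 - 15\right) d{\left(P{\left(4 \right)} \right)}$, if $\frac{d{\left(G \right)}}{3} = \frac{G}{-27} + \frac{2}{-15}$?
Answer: $- \frac{686}{15} \approx -45.733$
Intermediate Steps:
$d{\left(G \right)} = - \frac{2}{5} - \frac{G}{9}$ ($d{\left(G \right)} = 3 \left(\frac{G}{-27} + \frac{2}{-15}\right) = 3 \left(G \left(- \frac{1}{27}\right) + 2 \left(- \frac{1}{15}\right)\right) = 3 \left(- \frac{G}{27} - \frac{2}{15}\right) = 3 \left(- \frac{2}{15} - \frac{G}{27}\right) = - \frac{2}{5} - \frac{G}{9}$)
$\left(36 - 15\right) d{\left(P{\left(4 \right)} \right)} = \left(36 - 15\right) \left(- \frac{2}{5} - \frac{4^{2}}{9}\right) = \left(36 - 15\right) \left(- \frac{2}{5} - \frac{16}{9}\right) = 21 \left(- \frac{2}{5} - \frac{16}{9}\right) = 21 \left(- \frac{98}{45}\right) = - \frac{686}{15}$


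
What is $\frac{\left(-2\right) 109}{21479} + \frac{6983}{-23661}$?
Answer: $- \frac{155145955}{508214619} \approx -0.30528$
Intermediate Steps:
$\frac{\left(-2\right) 109}{21479} + \frac{6983}{-23661} = \left(-218\right) \frac{1}{21479} + 6983 \left(- \frac{1}{23661}\right) = - \frac{218}{21479} - \frac{6983}{23661} = - \frac{155145955}{508214619}$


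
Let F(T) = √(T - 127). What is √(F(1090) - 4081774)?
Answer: √(-4081774 + 3*√107) ≈ 2020.3*I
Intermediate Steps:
F(T) = √(-127 + T)
√(F(1090) - 4081774) = √(√(-127 + 1090) - 4081774) = √(√963 - 4081774) = √(3*√107 - 4081774) = √(-4081774 + 3*√107)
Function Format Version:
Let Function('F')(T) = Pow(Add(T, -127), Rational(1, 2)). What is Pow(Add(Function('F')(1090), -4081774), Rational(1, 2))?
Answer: Pow(Add(-4081774, Mul(3, Pow(107, Rational(1, 2)))), Rational(1, 2)) ≈ Mul(2020.3, I)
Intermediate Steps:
Function('F')(T) = Pow(Add(-127, T), Rational(1, 2))
Pow(Add(Function('F')(1090), -4081774), Rational(1, 2)) = Pow(Add(Pow(Add(-127, 1090), Rational(1, 2)), -4081774), Rational(1, 2)) = Pow(Add(Pow(963, Rational(1, 2)), -4081774), Rational(1, 2)) = Pow(Add(Mul(3, Pow(107, Rational(1, 2))), -4081774), Rational(1, 2)) = Pow(Add(-4081774, Mul(3, Pow(107, Rational(1, 2)))), Rational(1, 2))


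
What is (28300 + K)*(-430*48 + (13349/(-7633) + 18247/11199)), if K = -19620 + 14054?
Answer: -13370305037518440/28493989 ≈ -4.6923e+8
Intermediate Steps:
K = -5566
(28300 + K)*(-430*48 + (13349/(-7633) + 18247/11199)) = (28300 - 5566)*(-430*48 + (13349/(-7633) + 18247/11199)) = 22734*(-20640 + (13349*(-1/7633) + 18247*(1/11199))) = 22734*(-20640 + (-13349/7633 + 18247/11199)) = 22734*(-20640 - 10216100/85481967) = 22734*(-1764358014980/85481967) = -13370305037518440/28493989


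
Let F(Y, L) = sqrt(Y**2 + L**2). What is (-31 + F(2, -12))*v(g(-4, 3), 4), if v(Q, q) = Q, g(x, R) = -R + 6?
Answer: -93 + 6*sqrt(37) ≈ -56.503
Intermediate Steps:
g(x, R) = 6 - R
F(Y, L) = sqrt(L**2 + Y**2)
(-31 + F(2, -12))*v(g(-4, 3), 4) = (-31 + sqrt((-12)**2 + 2**2))*(6 - 1*3) = (-31 + sqrt(144 + 4))*(6 - 3) = (-31 + sqrt(148))*3 = (-31 + 2*sqrt(37))*3 = -93 + 6*sqrt(37)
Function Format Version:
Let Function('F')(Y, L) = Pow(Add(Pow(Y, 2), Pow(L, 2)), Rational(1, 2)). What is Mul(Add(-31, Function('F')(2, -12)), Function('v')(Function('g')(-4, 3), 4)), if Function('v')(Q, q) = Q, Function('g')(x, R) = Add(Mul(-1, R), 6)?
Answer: Add(-93, Mul(6, Pow(37, Rational(1, 2)))) ≈ -56.503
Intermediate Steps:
Function('g')(x, R) = Add(6, Mul(-1, R))
Function('F')(Y, L) = Pow(Add(Pow(L, 2), Pow(Y, 2)), Rational(1, 2))
Mul(Add(-31, Function('F')(2, -12)), Function('v')(Function('g')(-4, 3), 4)) = Mul(Add(-31, Pow(Add(Pow(-12, 2), Pow(2, 2)), Rational(1, 2))), Add(6, Mul(-1, 3))) = Mul(Add(-31, Pow(Add(144, 4), Rational(1, 2))), Add(6, -3)) = Mul(Add(-31, Pow(148, Rational(1, 2))), 3) = Mul(Add(-31, Mul(2, Pow(37, Rational(1, 2)))), 3) = Add(-93, Mul(6, Pow(37, Rational(1, 2))))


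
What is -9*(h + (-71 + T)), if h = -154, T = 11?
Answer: 1926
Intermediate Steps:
-9*(h + (-71 + T)) = -9*(-154 + (-71 + 11)) = -9*(-154 - 60) = -9*(-214) = 1926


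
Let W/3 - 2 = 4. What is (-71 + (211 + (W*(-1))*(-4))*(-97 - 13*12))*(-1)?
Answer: 71670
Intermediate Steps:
W = 18 (W = 6 + 3*4 = 6 + 12 = 18)
(-71 + (211 + (W*(-1))*(-4))*(-97 - 13*12))*(-1) = (-71 + (211 + (18*(-1))*(-4))*(-97 - 13*12))*(-1) = (-71 + (211 - 18*(-4))*(-97 - 156))*(-1) = (-71 + (211 + 72)*(-253))*(-1) = (-71 + 283*(-253))*(-1) = (-71 - 71599)*(-1) = -71670*(-1) = 71670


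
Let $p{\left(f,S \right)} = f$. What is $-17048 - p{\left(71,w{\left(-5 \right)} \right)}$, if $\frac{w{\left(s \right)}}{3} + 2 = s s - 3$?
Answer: $-17119$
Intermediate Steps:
$w{\left(s \right)} = -15 + 3 s^{2}$ ($w{\left(s \right)} = -6 + 3 \left(s s - 3\right) = -6 + 3 \left(s^{2} - 3\right) = -6 + 3 \left(-3 + s^{2}\right) = -6 + \left(-9 + 3 s^{2}\right) = -15 + 3 s^{2}$)
$-17048 - p{\left(71,w{\left(-5 \right)} \right)} = -17048 - 71 = -17119$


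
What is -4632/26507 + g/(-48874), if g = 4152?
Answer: -168220716/647751559 ≈ -0.25970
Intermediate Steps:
-4632/26507 + g/(-48874) = -4632/26507 + 4152/(-48874) = -4632*1/26507 + 4152*(-1/48874) = -4632/26507 - 2076/24437 = -168220716/647751559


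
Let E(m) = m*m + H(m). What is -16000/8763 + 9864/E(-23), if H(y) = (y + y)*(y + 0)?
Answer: 884728/201549 ≈ 4.3896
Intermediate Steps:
H(y) = 2*y² (H(y) = (2*y)*y = 2*y²)
E(m) = 3*m² (E(m) = m*m + 2*m² = m² + 2*m² = 3*m²)
-16000/8763 + 9864/E(-23) = -16000/8763 + 9864/((3*(-23)²)) = -16000*1/8763 + 9864/((3*529)) = -16000/8763 + 9864/1587 = -16000/8763 + 9864*(1/1587) = -16000/8763 + 3288/529 = 884728/201549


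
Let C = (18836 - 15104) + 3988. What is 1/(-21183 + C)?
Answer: -1/13463 ≈ -7.4278e-5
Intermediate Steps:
C = 7720 (C = 3732 + 3988 = 7720)
1/(-21183 + C) = 1/(-21183 + 7720) = 1/(-13463) = -1/13463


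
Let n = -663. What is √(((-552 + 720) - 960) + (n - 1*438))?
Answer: I*√1893 ≈ 43.509*I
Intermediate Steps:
√(((-552 + 720) - 960) + (n - 1*438)) = √(((-552 + 720) - 960) + (-663 - 1*438)) = √((168 - 960) + (-663 - 438)) = √(-792 - 1101) = √(-1893) = I*√1893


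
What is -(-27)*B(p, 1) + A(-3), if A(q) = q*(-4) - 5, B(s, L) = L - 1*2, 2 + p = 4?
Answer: -20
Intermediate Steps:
p = 2 (p = -2 + 4 = 2)
B(s, L) = -2 + L (B(s, L) = L - 2 = -2 + L)
A(q) = -5 - 4*q (A(q) = -4*q - 5 = -5 - 4*q)
-(-27)*B(p, 1) + A(-3) = -(-27)*(-2 + 1) + (-5 - 4*(-3)) = -(-27)*(-1) + (-5 + 12) = -27*1 + 7 = -27 + 7 = -20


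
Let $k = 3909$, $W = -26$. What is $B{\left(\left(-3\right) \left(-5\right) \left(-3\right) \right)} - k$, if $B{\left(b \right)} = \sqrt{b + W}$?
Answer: $-3909 + i \sqrt{71} \approx -3909.0 + 8.4261 i$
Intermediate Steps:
$B{\left(b \right)} = \sqrt{-26 + b}$ ($B{\left(b \right)} = \sqrt{b - 26} = \sqrt{-26 + b}$)
$B{\left(\left(-3\right) \left(-5\right) \left(-3\right) \right)} - k = \sqrt{-26 + \left(-3\right) \left(-5\right) \left(-3\right)} - 3909 = \sqrt{-26 + 15 \left(-3\right)} - 3909 = \sqrt{-26 - 45} - 3909 = \sqrt{-71} - 3909 = i \sqrt{71} - 3909 = -3909 + i \sqrt{71}$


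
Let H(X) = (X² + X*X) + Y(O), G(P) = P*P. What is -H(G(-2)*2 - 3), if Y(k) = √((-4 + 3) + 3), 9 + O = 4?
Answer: -50 - √2 ≈ -51.414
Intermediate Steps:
O = -5 (O = -9 + 4 = -5)
Y(k) = √2 (Y(k) = √(-1 + 3) = √2)
G(P) = P²
H(X) = √2 + 2*X² (H(X) = (X² + X*X) + √2 = (X² + X²) + √2 = 2*X² + √2 = √2 + 2*X²)
-H(G(-2)*2 - 3) = -(√2 + 2*((-2)²*2 - 3)²) = -(√2 + 2*(4*2 - 3)²) = -(√2 + 2*(8 - 3)²) = -(√2 + 2*5²) = -(√2 + 2*25) = -(√2 + 50) = -(50 + √2) = -50 - √2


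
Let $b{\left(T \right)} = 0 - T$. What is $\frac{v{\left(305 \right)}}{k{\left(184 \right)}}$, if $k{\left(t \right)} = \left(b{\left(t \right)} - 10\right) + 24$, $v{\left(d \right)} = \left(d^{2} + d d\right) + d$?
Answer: $- \frac{37271}{34} \approx -1096.2$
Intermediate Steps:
$b{\left(T \right)} = - T$
$v{\left(d \right)} = d + 2 d^{2}$ ($v{\left(d \right)} = \left(d^{2} + d^{2}\right) + d = 2 d^{2} + d = d + 2 d^{2}$)
$k{\left(t \right)} = 14 - t$ ($k{\left(t \right)} = \left(- t - 10\right) + 24 = \left(-10 - t\right) + 24 = 14 - t$)
$\frac{v{\left(305 \right)}}{k{\left(184 \right)}} = \frac{305 \left(1 + 2 \cdot 305\right)}{14 - 184} = \frac{305 \left(1 + 610\right)}{14 - 184} = \frac{305 \cdot 611}{-170} = 186355 \left(- \frac{1}{170}\right) = - \frac{37271}{34}$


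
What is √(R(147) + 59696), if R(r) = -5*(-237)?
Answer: √60881 ≈ 246.74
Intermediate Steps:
R(r) = 1185
√(R(147) + 59696) = √(1185 + 59696) = √60881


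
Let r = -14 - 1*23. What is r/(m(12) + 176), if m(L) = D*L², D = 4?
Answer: -37/752 ≈ -0.049202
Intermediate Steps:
r = -37 (r = -14 - 23 = -37)
m(L) = 4*L²
r/(m(12) + 176) = -37/(4*12² + 176) = -37/(4*144 + 176) = -37/(576 + 176) = -37/752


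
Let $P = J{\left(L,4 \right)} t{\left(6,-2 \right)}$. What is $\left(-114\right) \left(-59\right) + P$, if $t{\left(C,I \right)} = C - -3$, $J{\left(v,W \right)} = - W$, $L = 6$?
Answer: $6690$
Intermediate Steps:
$t{\left(C,I \right)} = 3 + C$ ($t{\left(C,I \right)} = C + 3 = 3 + C$)
$P = -36$ ($P = \left(-1\right) 4 \left(3 + 6\right) = \left(-4\right) 9 = -36$)
$\left(-114\right) \left(-59\right) + P = \left(-114\right) \left(-59\right) - 36 = 6726 - 36 = 6690$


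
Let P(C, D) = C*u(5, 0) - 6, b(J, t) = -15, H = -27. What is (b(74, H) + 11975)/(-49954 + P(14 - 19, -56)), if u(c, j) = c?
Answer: -184/769 ≈ -0.23927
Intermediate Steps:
P(C, D) = -6 + 5*C (P(C, D) = C*5 - 6 = 5*C - 6 = -6 + 5*C)
(b(74, H) + 11975)/(-49954 + P(14 - 19, -56)) = (-15 + 11975)/(-49954 + (-6 + 5*(14 - 19))) = 11960/(-49954 + (-6 + 5*(-5))) = 11960/(-49954 + (-6 - 25)) = 11960/(-49954 - 31) = 11960/(-49985) = 11960*(-1/49985) = -184/769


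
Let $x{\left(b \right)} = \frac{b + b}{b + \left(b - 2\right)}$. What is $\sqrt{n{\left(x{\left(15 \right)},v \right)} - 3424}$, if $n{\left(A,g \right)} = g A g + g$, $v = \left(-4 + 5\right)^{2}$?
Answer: $\frac{3 i \sqrt{74522}}{14} \approx 58.497 i$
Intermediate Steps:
$v = 1$ ($v = 1^{2} = 1$)
$x{\left(b \right)} = \frac{2 b}{-2 + 2 b}$ ($x{\left(b \right)} = \frac{2 b}{b + \left(b - 2\right)} = \frac{2 b}{b + \left(-2 + b\right)} = \frac{2 b}{-2 + 2 b}$)
$n{\left(A,g \right)} = g + A g^{2}$ ($n{\left(A,g \right)} = A g g + g = A g^{2} + g = g + A g^{2}$)
$\sqrt{n{\left(x{\left(15 \right)},v \right)} - 3424} = \sqrt{1 \left(1 + \frac{15}{-1 + 15} \cdot 1\right) - 3424} = \sqrt{1 \left(1 + \frac{15}{14} \cdot 1\right) - 3424} = \sqrt{1 \left(1 + \frac{15}{14}\right) - 3424} = \sqrt{1 \cdot \frac{29}{14} - 3424} = \sqrt{\frac{29}{14} - 3424} = \sqrt{- \frac{47907}{14}} = \frac{3 i \sqrt{74522}}{14}$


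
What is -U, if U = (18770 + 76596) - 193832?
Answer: 98466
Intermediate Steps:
U = -98466 (U = 95366 - 193832 = -98466)
-U = -1*(-98466) = 98466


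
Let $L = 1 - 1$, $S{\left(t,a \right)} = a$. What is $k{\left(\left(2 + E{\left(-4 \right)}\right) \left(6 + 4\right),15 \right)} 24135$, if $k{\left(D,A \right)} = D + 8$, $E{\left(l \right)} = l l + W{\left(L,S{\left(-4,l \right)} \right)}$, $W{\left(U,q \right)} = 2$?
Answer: $5020080$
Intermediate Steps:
$L = 0$
$E{\left(l \right)} = 2 + l^{2}$ ($E{\left(l \right)} = l l + 2 = l^{2} + 2 = 2 + l^{2}$)
$k{\left(D,A \right)} = 8 + D$
$k{\left(\left(2 + E{\left(-4 \right)}\right) \left(6 + 4\right),15 \right)} 24135 = \left(8 + \left(2 + \left(2 + \left(-4\right)^{2}\right)\right) \left(6 + 4\right)\right) 24135 = \left(8 + \left(2 + \left(2 + 16\right)\right) 10\right) 24135 = \left(8 + \left(2 + 18\right) 10\right) 24135 = \left(8 + 20 \cdot 10\right) 24135 = \left(8 + 200\right) 24135 = 208 \cdot 24135 = 5020080$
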